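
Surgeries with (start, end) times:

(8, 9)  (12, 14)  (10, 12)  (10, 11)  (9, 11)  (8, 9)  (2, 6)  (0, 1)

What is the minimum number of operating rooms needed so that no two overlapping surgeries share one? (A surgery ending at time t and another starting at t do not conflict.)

3

starts: [0, 2, 8, 8, 9, 10, 10, 12]
ends:   [1, 6, 9, 9, 11, 11, 12, 14]
s0→1 e1→0 s2→1 e6→0 s8→1 s8→2 e9→1 e9→0 s9→1 s10→2 s10→3  — peak 3.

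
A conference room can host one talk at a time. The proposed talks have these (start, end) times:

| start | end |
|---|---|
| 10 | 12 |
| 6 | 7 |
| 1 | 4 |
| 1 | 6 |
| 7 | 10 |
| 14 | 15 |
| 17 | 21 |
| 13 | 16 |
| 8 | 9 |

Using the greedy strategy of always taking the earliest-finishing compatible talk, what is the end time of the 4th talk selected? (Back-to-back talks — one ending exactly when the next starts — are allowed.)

12

By end time: (1,4), (1,6), (6,7), (8,9), (7,10), (10,12), (14,15), (13,16), (17,21).
Pick (1,4); next start ≥ 4 → (6,7); next start ≥ 7 → (8,9); next start ≥ 9 → (10,12); next start ≥ 12 → (14,15); next start ≥ 15 → (17,21).
Selected: (1,4) (6,7) (8,9) (10,12) (14,15) (17,21)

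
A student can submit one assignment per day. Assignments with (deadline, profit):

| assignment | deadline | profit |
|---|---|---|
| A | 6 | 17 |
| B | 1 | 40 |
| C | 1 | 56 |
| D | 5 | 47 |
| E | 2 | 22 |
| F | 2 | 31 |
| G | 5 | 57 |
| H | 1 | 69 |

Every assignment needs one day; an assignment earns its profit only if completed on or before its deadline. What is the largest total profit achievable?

Take jobs in profit order; each goes to the latest open slot no later than its deadline.
Profit order: H=69 G=57 C=56 D=47 B=40 F=31 E=22 A=17
Assign: H→slot 1, G→slot 5, C skipped, D→slot 4, B skipped, F→slot 2, E skipped, A→slot 6.
Slots: [1:H] [2:F] [4:D] [5:G] [6:A]
Profit = 69 + 31 + 47 + 57 + 17 = 221

221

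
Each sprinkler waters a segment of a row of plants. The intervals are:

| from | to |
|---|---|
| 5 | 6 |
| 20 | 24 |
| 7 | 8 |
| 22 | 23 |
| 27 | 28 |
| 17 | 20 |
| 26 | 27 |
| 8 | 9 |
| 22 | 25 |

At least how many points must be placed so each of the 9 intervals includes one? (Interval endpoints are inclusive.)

5

Sorted: [5,6] [7,8] [8,9] [17,20] [22,23] [20,24] [22,25] [26,27] [27,28]
{[5,6]} hit by 6; {[7,8],[8,9]} hit by 8; {[17,20]} hit by 20; {[22,23],[20,24],[22,25]} hit by 23; {[26,27],[27,28]} hit by 27.
Points: 6, 8, 20, 23, 27 (5 total).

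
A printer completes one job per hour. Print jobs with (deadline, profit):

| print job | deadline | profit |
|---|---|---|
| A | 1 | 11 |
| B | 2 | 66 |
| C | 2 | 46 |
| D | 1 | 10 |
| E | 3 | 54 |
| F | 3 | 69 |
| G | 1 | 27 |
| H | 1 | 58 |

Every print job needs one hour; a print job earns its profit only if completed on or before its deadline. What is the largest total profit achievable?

Profit order: F=69 B=66 H=58 E=54 C=46 G=27 A=11 D=10
Assign: F→slot 3, B→slot 2, H→slot 1, E skipped, C skipped, G skipped, A skipped, D skipped.
Slots: [1:H] [2:B] [3:F]
Profit = 58 + 66 + 69 = 193

193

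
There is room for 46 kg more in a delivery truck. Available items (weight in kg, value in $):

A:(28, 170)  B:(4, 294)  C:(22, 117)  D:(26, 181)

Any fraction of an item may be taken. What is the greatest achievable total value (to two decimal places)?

572.14

Sort by value per unit weight and fill in that order.
Order: B (294/4=73.50) > D (181/26=6.96) > A (170/28=6.07) > C (117/22=5.32)
Fill: take B (4 @ 294) → take D (26 @ 181) → take 16/28 of A → 97.14; 46/46 used.
Total value = 572.14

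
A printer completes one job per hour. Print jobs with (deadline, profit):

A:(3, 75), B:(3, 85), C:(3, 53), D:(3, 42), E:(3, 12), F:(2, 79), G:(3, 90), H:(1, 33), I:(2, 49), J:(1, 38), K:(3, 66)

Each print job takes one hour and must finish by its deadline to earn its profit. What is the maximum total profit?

By profit: G(d3,90), B(d3,85), F(d2,79), A(d3,75), K(d3,66), C(d3,53), I(d2,49), D(d3,42), J(d1,38), H(d1,33), E(d3,12)
G→slot 3; B→slot 2; F→slot 1; A skipped; K skipped; C skipped; I skipped; D skipped; J skipped; H skipped; E skipped.
Profit = 79 + 85 + 90 = 254

254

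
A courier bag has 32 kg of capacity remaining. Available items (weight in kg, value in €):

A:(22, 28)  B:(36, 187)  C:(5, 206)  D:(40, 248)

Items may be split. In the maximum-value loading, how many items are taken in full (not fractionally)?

1

Order: C (206/5=41.20) > D (248/40=6.20) > B (187/36=5.19) > A (28/22=1.27)
Fill: take C (5 @ 206) → take 27/40 of D → 167.40; 32/32 used.
1 item(s) taken whole; one partial (take 27/40 of D).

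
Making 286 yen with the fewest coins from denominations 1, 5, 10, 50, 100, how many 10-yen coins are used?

286 = 2×100 + 1×50 + 3×10 + 1×5 + 1×1
Count of 10: 3

3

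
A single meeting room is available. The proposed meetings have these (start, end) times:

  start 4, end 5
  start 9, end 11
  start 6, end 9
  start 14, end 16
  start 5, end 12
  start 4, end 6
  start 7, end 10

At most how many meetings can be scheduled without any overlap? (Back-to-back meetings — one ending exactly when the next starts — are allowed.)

4

By end time: (4,5), (4,6), (6,9), (7,10), (9,11), (5,12), (14,16).
Pick (4,5); next start ≥ 5 → (6,9); next start ≥ 9 → (9,11); next start ≥ 11 → (14,16).
Selected 4 meetings.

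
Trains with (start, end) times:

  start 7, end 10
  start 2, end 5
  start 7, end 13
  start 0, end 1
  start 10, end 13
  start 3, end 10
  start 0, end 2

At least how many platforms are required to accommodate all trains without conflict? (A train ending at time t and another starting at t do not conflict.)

The answer is the maximum number of intervals overlapping at any instant.
starts: [0, 0, 2, 3, 7, 7, 10]
ends:   [1, 2, 5, 10, 10, 13, 13]
s0→1 s0→2 e1→1 e2→0 s2→1 s3→2 e5→1 s7→2 s7→3  — peak 3.

3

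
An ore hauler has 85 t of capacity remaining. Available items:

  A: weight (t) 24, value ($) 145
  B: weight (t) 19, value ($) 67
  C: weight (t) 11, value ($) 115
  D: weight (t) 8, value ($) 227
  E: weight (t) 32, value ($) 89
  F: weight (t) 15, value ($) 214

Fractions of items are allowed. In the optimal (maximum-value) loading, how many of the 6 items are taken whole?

Sort by value per unit weight and fill in that order.
Ratios (sorted): D 28.38, F 14.27, C 10.45, A 6.04, B 3.53, E 2.78
take D (8 @ 227); take F (15 @ 214); take C (11 @ 115); take A (24 @ 145); take B (19 @ 67); take 8/32 of E → 22.25. Capacity used 85/85.
5 item(s) taken whole; one partial (take 8/32 of E).

5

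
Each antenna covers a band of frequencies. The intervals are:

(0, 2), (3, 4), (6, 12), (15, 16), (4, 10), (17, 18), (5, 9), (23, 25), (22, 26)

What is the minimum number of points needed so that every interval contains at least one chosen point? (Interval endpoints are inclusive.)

6

By right end: [0,2]  [3,4]  [5,9]  [4,10]  [6,12]  [15,16]  [17,18]  [23,25]  [22,26]
[0,2] uncovered → point at 2; [3,4] uncovered → point at 4; [5,9] uncovered → point at 9; [15,16] uncovered → point at 16; [17,18] uncovered → point at 18; [23,25] uncovered → point at 25.
Points: 2, 4, 9, 16, 18, 25 (6 total).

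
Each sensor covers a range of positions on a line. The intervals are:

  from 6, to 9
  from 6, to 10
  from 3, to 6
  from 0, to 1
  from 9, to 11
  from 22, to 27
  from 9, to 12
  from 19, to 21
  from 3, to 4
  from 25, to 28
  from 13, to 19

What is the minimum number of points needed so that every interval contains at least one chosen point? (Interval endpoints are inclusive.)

Sort by right endpoint; whenever an interval is uncovered, place a point at its right end.
By right end: [0,1]  [3,4]  [3,6]  [6,9]  [6,10]  [9,11]  [9,12]  [13,19]  [19,21]  [22,27]  [25,28]
[0,1] uncovered → point at 1; [3,4] uncovered → point at 4; [6,9] uncovered → point at 9; [13,19] uncovered → point at 19; [22,27] uncovered → point at 27.
Points: 1, 4, 9, 19, 27 (5 total).

5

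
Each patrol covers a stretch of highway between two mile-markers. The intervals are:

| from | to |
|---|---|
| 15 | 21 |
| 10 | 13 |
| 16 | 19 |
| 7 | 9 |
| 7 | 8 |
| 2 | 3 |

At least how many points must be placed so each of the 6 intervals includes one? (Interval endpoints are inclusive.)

4

Sort by right endpoint; whenever an interval is uncovered, place a point at its right end.
Sorted: [2,3] [7,8] [7,9] [10,13] [16,19] [15,21]
{[2,3]} hit by 3; {[7,8],[7,9]} hit by 8; {[10,13]} hit by 13; {[16,19],[15,21]} hit by 19.
Points: 3, 8, 13, 19 (4 total).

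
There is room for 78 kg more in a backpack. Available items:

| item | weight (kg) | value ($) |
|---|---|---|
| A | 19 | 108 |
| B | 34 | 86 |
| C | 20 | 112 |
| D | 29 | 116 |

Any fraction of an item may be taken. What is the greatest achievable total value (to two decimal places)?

Sort by value per unit weight and fill in that order.
Ratios (sorted): A 5.68, C 5.60, D 4.00, B 2.53
take A (19 @ 108); take C (20 @ 112); take D (29 @ 116); take 10/34 of B → 25.29. Capacity used 78/78.
Total value = 361.29

361.29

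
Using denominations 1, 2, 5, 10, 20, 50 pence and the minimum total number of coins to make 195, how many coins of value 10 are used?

0

195 = 3×50 + 2×20 + 1×5
Count of 10: 0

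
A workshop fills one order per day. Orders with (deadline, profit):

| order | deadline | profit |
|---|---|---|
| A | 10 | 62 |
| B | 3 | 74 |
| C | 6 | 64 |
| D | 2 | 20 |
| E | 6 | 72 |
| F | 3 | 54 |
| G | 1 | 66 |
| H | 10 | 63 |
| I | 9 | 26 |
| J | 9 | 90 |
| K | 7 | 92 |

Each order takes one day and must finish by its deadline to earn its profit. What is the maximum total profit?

Sort by profit descending; place each in the latest free slot ≤ its deadline.
By profit: K(d7,92), J(d9,90), B(d3,74), E(d6,72), G(d1,66), C(d6,64), H(d10,63), A(d10,62), F(d3,54), I(d9,26), D(d2,20)
K→slot 7; J→slot 9; B→slot 3; E→slot 6; G→slot 1; C→slot 5; H→slot 10; A→slot 8; F→slot 2; I→slot 4; D skipped.
Profit = 66 + 54 + 74 + 26 + 64 + 72 + 92 + 62 + 90 + 63 = 663

663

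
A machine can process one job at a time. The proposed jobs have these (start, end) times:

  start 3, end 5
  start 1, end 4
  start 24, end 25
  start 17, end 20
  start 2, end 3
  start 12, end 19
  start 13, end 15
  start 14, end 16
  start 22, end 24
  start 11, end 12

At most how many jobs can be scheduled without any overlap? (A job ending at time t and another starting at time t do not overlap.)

Sort by end time and greedily take each interval whose start is ≥ the last chosen end.
By end time: (2,3), (1,4), (3,5), (11,12), (13,15), (14,16), (12,19), (17,20), (22,24), (24,25).
Pick (2,3); next start ≥ 3 → (3,5); next start ≥ 5 → (11,12); next start ≥ 12 → (13,15); next start ≥ 15 → (17,20); next start ≥ 20 → (22,24); next start ≥ 24 → (24,25).
Selected 7 jobs.

7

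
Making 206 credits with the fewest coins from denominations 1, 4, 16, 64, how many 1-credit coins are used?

206 − 3×64→14 − 3×4→2 − 2×1→0
Count of 1: 2

2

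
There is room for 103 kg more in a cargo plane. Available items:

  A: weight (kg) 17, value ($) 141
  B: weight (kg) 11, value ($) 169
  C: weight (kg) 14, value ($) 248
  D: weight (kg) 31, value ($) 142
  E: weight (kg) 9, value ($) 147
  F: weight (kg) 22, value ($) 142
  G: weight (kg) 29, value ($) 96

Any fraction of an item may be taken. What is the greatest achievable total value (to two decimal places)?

Greedy by value/weight ratio, highest first.
Ratios (sorted): C 17.71, E 16.33, B 15.36, A 8.29, F 6.45, D 4.58, G 3.31
take C (14 @ 248); take E (9 @ 147); take B (11 @ 169); take A (17 @ 141); take F (22 @ 142); take 30/31 of D → 137.42. Capacity used 103/103.
Total value = 984.42

984.42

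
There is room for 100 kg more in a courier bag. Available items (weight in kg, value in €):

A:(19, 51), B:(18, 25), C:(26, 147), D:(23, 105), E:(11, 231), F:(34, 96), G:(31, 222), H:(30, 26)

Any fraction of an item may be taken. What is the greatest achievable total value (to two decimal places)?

Order: E (231/11=21.00) > G (222/31=7.16) > C (147/26=5.65) > D (105/23=4.57) > F (96/34=2.82) > A (51/19=2.68) > B (25/18=1.39) > H (26/30=0.87)
Fill: take E (11 @ 231) → take G (31 @ 222) → take C (26 @ 147) → take D (23 @ 105) → take 9/34 of F → 25.41; 100/100 used.
Total value = 730.41

730.41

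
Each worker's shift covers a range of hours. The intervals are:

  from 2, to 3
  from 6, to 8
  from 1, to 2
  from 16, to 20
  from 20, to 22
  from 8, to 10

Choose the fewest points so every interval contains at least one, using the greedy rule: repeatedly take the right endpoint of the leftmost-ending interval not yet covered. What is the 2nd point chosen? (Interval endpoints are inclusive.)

8

By right end: [1,2]  [2,3]  [6,8]  [8,10]  [16,20]  [20,22]
[1,2] uncovered → point at 2; [6,8] uncovered → point at 8; [16,20] uncovered → point at 20.
Points: 2, 8, 20 (3 total).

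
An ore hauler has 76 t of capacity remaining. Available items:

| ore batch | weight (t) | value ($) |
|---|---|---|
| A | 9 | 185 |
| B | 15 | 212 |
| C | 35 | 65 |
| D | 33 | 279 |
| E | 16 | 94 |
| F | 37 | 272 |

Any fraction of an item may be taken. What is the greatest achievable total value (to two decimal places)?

Sort by value per unit weight and fill in that order.
Order: A (185/9=20.56) > B (212/15=14.13) > D (279/33=8.45) > F (272/37=7.35) > E (94/16=5.88) > C (65/35=1.86)
Fill: take A (9 @ 185) → take B (15 @ 212) → take D (33 @ 279) → take 19/37 of F → 139.68; 76/76 used.
Total value = 815.68

815.68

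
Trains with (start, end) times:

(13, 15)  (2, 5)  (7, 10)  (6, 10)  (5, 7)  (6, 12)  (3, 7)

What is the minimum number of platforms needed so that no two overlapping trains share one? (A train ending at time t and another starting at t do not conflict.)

4

The answer is the maximum number of intervals overlapping at any instant.
Events (time:±→running): 2:+→1 3:+→2 5:-→1 5:+→2 6:+→3 6:+→4 … peak 4.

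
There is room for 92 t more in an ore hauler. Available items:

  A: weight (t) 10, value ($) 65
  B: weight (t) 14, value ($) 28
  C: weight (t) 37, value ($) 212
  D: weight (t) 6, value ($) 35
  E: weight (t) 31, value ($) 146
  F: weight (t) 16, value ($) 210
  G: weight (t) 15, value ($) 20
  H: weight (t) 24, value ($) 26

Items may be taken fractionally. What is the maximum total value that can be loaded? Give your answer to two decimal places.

Greedy by value/weight ratio, highest first.
Ratios (sorted): F 13.12, A 6.50, D 5.83, C 5.73, E 4.71, B 2.00, G 1.33, H 1.08
take F (16 @ 210); take A (10 @ 65); take D (6 @ 35); take C (37 @ 212); take 23/31 of E → 108.32. Capacity used 92/92.
Total value = 630.32

630.32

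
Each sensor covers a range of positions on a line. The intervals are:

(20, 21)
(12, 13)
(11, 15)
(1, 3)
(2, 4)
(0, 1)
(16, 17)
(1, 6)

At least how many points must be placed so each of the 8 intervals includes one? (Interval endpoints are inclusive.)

5

Sorted: [0,1] [1,3] [2,4] [1,6] [12,13] [11,15] [16,17] [20,21]
{[0,1],[1,3]} hit by 1; {[2,4],[1,6]} hit by 4; {[12,13],[11,15]} hit by 13; {[16,17]} hit by 17; {[20,21]} hit by 21.
Points: 1, 4, 13, 17, 21 (5 total).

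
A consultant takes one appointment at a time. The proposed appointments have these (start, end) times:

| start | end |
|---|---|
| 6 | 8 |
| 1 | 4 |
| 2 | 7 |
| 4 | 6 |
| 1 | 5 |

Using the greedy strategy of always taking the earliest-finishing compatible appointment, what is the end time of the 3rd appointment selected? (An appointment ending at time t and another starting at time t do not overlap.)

8

Sorted by end: (1,4)  (1,5)  (4,6)  (2,7)  (6,8)
take (1,4); take (4,6); skip (2,7); take (6,8).
Selected: (1,4) (4,6) (6,8)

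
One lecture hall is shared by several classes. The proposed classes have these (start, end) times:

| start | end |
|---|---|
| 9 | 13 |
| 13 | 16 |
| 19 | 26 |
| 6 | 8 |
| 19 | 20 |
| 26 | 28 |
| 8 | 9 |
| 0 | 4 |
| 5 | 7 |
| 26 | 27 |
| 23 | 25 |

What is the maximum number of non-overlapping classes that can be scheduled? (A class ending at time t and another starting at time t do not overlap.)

8

Sorted by end: (0,4)  (5,7)  (6,8)  (8,9)  (9,13)  (13,16)  (19,20)  (23,25)  (19,26)  (26,27)  (26,28)
take (0,4); take (5,7); skip (6,8); take (8,9); take (9,13); take (13,16); take (19,20); take (23,25); take (26,27).
Selected 8 classes.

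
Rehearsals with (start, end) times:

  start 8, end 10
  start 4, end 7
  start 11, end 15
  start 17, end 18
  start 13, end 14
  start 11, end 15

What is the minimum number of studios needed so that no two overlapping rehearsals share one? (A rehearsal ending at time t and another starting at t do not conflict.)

The answer is the maximum number of intervals overlapping at any instant.
Events (time:±→running): 4:+→1 7:-→0 8:+→1 10:-→0 11:+→1 11:+→2 13:+→3 … peak 3.

3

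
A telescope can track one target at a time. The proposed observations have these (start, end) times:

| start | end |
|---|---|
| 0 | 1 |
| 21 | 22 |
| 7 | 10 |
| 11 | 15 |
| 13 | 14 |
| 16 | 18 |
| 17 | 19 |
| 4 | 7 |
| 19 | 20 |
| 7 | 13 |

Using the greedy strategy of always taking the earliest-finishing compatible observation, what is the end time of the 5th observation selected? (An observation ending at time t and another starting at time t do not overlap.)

Sort by end time and greedily take each interval whose start is ≥ the last chosen end.
Sorted by end: (0,1)  (4,7)  (7,10)  (7,13)  (13,14)  (11,15)  (16,18)  (17,19)  (19,20)  (21,22)
take (0,1); take (4,7); take (7,10); take (13,14); take (16,18); skip (17,19); take (19,20); take (21,22).
Selected: (0,1) (4,7) (7,10) (13,14) (16,18) (19,20) (21,22)

18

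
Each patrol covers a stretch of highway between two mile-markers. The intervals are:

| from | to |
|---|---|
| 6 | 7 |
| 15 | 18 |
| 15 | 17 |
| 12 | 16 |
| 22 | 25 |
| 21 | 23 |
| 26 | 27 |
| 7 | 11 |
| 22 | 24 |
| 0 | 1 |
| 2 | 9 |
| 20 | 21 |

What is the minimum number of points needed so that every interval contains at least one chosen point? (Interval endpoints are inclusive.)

Process intervals by earliest right end; each time one isn't hit yet, stab at its right endpoint.
Sorted: [0,1] [6,7] [2,9] [7,11] [12,16] [15,17] [15,18] [20,21] [21,23] [22,24] [22,25] [26,27]
{[0,1]} hit by 1; {[6,7],[2,9],[7,11]} hit by 7; {[12,16],[15,17],[15,18]} hit by 16; {[20,21],[21,23]} hit by 21; {[22,24],[22,25]} hit by 24; {[26,27]} hit by 27.
Points: 1, 7, 16, 21, 24, 27 (6 total).

6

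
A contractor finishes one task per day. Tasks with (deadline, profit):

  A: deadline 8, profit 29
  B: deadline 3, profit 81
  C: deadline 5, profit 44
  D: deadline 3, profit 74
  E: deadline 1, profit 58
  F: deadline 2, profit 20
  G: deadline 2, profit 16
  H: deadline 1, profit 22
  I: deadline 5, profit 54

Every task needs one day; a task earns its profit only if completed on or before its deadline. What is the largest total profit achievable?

340

Take jobs in profit order; each goes to the latest open slot no later than its deadline.
Profit order: B=81 D=74 E=58 I=54 C=44 A=29 H=22 F=20 G=16
Assign: B→slot 3, D→slot 2, E→slot 1, I→slot 5, C→slot 4, A→slot 8, H skipped, F skipped, G skipped.
Slots: [1:E] [2:D] [3:B] [4:C] [5:I] [8:A]
Profit = 58 + 74 + 81 + 44 + 54 + 29 = 340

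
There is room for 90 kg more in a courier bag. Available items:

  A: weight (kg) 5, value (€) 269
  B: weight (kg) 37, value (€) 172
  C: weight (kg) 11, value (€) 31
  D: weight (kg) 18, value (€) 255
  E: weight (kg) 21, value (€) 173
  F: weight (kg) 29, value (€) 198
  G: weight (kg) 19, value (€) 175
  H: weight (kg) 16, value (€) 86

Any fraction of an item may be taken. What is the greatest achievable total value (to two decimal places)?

1056.34

Greedy by value/weight ratio, highest first.
Order: A (269/5=53.80) > D (255/18=14.17) > G (175/19=9.21) > E (173/21=8.24) > F (198/29=6.83) > H (86/16=5.38) > B (172/37=4.65) > C (31/11=2.82)
Fill: take A (5 @ 269) → take D (18 @ 255) → take G (19 @ 175) → take E (21 @ 173) → take 27/29 of F → 184.34; 90/90 used.
Total value = 1056.34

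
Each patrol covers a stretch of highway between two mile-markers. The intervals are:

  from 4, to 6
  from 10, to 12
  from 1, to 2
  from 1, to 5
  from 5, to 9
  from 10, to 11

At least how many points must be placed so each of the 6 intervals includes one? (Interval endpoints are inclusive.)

By right end: [1,2]  [1,5]  [4,6]  [5,9]  [10,11]  [10,12]
[1,2] uncovered → point at 2; [4,6] uncovered → point at 6; [10,11] uncovered → point at 11.
Points: 2, 6, 11 (3 total).

3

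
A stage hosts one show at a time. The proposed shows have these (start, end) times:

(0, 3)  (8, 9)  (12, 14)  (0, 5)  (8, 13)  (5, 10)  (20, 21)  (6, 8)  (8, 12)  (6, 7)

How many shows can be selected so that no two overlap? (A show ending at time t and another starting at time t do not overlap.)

5

Sorted by end: (0,3)  (0,5)  (6,7)  (6,8)  (8,9)  (5,10)  (8,12)  (8,13)  (12,14)  (20,21)
take (0,3); take (6,7); skip (6,8); take (8,9); take (12,14); take (20,21).
Selected 5 shows.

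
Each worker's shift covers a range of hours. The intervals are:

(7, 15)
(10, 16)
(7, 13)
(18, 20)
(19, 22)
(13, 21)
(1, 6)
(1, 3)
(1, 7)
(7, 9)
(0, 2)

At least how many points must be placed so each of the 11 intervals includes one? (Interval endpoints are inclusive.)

Sort by right endpoint; whenever an interval is uncovered, place a point at its right end.
Sorted: [0,2] [1,3] [1,6] [1,7] [7,9] [7,13] [7,15] [10,16] [18,20] [13,21] [19,22]
{[0,2],[1,3],[1,6],[1,7]} hit by 2; {[7,9],[7,13],[7,15]} hit by 9; {[10,16]} hit by 16; {[18,20],[13,21],[19,22]} hit by 20.
Points: 2, 9, 16, 20 (4 total).

4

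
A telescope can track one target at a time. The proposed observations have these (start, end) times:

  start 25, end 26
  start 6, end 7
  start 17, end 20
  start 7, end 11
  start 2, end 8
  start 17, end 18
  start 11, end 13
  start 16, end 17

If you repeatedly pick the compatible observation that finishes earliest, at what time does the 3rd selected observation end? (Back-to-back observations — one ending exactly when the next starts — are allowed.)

13

Sorted by end: (6,7)  (2,8)  (7,11)  (11,13)  (16,17)  (17,18)  (17,20)  (25,26)
take (6,7); take (7,11); take (11,13); take (16,17); take (17,18); skip (17,20); take (25,26).
Selected: (6,7) (7,11) (11,13) (16,17) (17,18) (25,26)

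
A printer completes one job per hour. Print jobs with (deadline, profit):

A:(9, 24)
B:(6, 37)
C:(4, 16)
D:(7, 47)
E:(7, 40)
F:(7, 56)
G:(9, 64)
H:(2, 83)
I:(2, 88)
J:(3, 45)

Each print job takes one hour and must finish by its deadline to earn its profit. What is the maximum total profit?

484

Sort by profit descending; place each in the latest free slot ≤ its deadline.
Profit order: I=88 H=83 G=64 F=56 D=47 J=45 E=40 B=37 A=24 C=16
Assign: I→slot 2, H→slot 1, G→slot 9, F→slot 7, D→slot 6, J→slot 3, E→slot 5, B→slot 4, A→slot 8, C skipped.
Slots: [1:H] [2:I] [3:J] [4:B] [5:E] [6:D] [7:F] [8:A] [9:G]
Profit = 83 + 88 + 45 + 37 + 40 + 47 + 56 + 24 + 64 = 484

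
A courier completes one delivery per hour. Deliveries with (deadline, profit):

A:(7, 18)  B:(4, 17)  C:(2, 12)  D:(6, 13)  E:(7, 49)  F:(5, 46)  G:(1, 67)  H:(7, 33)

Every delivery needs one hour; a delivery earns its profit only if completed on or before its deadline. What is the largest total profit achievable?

By profit: G(d1,67), E(d7,49), F(d5,46), H(d7,33), A(d7,18), B(d4,17), D(d6,13), C(d2,12)
G→slot 1; E→slot 7; F→slot 5; H→slot 6; A→slot 4; B→slot 3; D→slot 2; C skipped.
Profit = 67 + 13 + 17 + 18 + 46 + 33 + 49 = 243

243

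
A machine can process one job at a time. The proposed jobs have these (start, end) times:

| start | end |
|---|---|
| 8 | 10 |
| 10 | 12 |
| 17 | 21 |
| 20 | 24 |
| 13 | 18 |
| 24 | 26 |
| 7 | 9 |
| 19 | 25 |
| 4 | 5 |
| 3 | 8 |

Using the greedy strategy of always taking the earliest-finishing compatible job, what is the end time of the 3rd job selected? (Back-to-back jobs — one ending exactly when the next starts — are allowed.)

12

By end time: (4,5), (3,8), (7,9), (8,10), (10,12), (13,18), (17,21), (20,24), (19,25), (24,26).
Pick (4,5); next start ≥ 5 → (7,9); next start ≥ 9 → (10,12); next start ≥ 12 → (13,18); next start ≥ 18 → (20,24); next start ≥ 24 → (24,26).
Selected: (4,5) (7,9) (10,12) (13,18) (20,24) (24,26)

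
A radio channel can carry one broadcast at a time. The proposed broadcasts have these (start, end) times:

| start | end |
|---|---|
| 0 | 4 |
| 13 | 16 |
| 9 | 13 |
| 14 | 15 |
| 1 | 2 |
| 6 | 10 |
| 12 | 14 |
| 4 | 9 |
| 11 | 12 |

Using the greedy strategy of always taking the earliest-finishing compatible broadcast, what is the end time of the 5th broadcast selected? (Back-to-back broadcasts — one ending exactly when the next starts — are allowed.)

Greedy by earliest finish: after sorting by end time, pick each interval compatible with the last pick.
By end time: (1,2), (0,4), (4,9), (6,10), (11,12), (9,13), (12,14), (14,15), (13,16).
Pick (1,2); next start ≥ 2 → (4,9); next start ≥ 9 → (11,12); next start ≥ 12 → (12,14); next start ≥ 14 → (14,15).
Selected: (1,2) (4,9) (11,12) (12,14) (14,15)

15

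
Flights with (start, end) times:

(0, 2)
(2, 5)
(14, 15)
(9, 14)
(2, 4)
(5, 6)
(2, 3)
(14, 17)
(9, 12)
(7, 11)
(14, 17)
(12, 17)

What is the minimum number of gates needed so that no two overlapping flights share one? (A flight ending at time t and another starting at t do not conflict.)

starts: [0, 2, 2, 2, 5, 7, 9, 9, 12, 14, 14, 14]
ends:   [2, 3, 4, 5, 6, 11, 12, 14, 15, 17, 17, 17]
s0→1 e2→0 s2→1 s2→2 s2→3 e3→2 e4→1 e5→0 s5→1 e6→0 s7→1 s9→2 s9→3 e11→2 e12→1 s12→2 e14→1 s14→2 s14→3 s14→4  — peak 4.

4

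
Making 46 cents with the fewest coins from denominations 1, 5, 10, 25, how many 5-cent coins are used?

0

46 − 1×25→21 − 2×10→1 − 1×1→0
Count of 5: 0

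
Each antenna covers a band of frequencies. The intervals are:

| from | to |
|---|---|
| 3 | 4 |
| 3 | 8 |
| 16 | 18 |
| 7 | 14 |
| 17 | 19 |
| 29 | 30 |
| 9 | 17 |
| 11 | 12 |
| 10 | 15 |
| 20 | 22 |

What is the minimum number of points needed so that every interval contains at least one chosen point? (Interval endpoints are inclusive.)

Sort by right endpoint; whenever an interval is uncovered, place a point at its right end.
By right end: [3,4]  [3,8]  [11,12]  [7,14]  [10,15]  [9,17]  [16,18]  [17,19]  [20,22]  [29,30]
[3,4] uncovered → point at 4; [11,12] uncovered → point at 12; [16,18] uncovered → point at 18; [20,22] uncovered → point at 22; [29,30] uncovered → point at 30.
Points: 4, 12, 18, 22, 30 (5 total).

5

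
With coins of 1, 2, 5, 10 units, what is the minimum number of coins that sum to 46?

46 − 4×10→6 − 1×5→1 − 1×1→0
Total coins = 4 + 1 + 1 = 6

6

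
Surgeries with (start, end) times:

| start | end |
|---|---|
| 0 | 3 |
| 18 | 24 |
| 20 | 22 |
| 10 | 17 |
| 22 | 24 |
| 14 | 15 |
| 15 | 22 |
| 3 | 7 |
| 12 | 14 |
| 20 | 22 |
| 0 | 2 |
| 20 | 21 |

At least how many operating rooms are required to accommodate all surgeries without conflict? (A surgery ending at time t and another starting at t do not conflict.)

starts: [0, 0, 3, 10, 12, 14, 15, 18, 20, 20, 20, 22]
ends:   [2, 3, 7, 14, 15, 17, 21, 22, 22, 22, 24, 24]
s0→1 s0→2 e2→1 e3→0 s3→1 e7→0 s10→1 s12→2 e14→1 s14→2 e15→1 s15→2 e17→1 s18→2 s20→3 s20→4 s20→5  — peak 5.

5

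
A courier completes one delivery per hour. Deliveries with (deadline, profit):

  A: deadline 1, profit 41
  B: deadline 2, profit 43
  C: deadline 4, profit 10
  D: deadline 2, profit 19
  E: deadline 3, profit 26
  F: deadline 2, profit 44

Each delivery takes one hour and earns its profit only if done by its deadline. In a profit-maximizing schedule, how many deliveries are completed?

4

Sort by profit descending; place each in the latest free slot ≤ its deadline.
Profit order: F=44 B=43 A=41 E=26 D=19 C=10
Assign: F→slot 2, B→slot 1, A skipped, E→slot 3, D skipped, C→slot 4.
Slots: [1:B] [2:F] [3:E] [4:C]
4 of 6 scheduled.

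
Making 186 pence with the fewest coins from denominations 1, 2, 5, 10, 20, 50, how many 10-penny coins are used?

Greedy: take as many of the largest coin as possible, then repeat with the remainder.
186 = 3×50 + 1×20 + 1×10 + 1×5 + 1×1
Count of 10: 1

1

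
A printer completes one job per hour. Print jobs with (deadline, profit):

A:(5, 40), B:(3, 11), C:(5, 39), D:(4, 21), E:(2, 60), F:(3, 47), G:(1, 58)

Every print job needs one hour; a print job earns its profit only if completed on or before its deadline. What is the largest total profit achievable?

244

Sort by profit descending; place each in the latest free slot ≤ its deadline.
By profit: E(d2,60), G(d1,58), F(d3,47), A(d5,40), C(d5,39), D(d4,21), B(d3,11)
E→slot 2; G→slot 1; F→slot 3; A→slot 5; C→slot 4; D skipped; B skipped.
Profit = 58 + 60 + 47 + 39 + 40 = 244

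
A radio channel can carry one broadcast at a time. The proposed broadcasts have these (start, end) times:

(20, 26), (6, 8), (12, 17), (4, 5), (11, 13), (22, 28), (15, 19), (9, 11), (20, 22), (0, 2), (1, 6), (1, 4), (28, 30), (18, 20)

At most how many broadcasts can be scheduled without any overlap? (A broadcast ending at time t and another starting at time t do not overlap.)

By end time: (0,2), (1,4), (4,5), (1,6), (6,8), (9,11), (11,13), (12,17), (15,19), (18,20), (20,22), (20,26), (22,28), (28,30).
Pick (0,2); next start ≥ 2 → (4,5); next start ≥ 5 → (6,8); next start ≥ 8 → (9,11); next start ≥ 11 → (11,13); next start ≥ 13 → (15,19); next start ≥ 19 → (20,22); next start ≥ 22 → (22,28); next start ≥ 28 → (28,30).
Selected 9 broadcasts.

9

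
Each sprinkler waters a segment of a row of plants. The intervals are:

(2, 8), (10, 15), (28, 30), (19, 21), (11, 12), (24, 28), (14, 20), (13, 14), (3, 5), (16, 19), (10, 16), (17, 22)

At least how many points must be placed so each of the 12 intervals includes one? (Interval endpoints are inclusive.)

5

By right end: [3,5]  [2,8]  [11,12]  [13,14]  [10,15]  [10,16]  [16,19]  [14,20]  [19,21]  [17,22]  [24,28]  [28,30]
[3,5] uncovered → point at 5; [11,12] uncovered → point at 12; [13,14] uncovered → point at 14; [16,19] uncovered → point at 19; [24,28] uncovered → point at 28.
Points: 5, 12, 14, 19, 28 (5 total).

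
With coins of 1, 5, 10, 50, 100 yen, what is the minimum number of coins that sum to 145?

6

145 = 1×100 + 4×10 + 1×5
Total coins = 1 + 4 + 1 = 6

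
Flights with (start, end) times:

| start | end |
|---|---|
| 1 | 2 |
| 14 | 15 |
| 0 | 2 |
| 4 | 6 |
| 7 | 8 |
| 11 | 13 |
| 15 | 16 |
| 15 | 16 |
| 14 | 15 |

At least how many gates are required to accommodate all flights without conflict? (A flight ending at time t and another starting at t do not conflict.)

2

Count concurrent intervals with a sweep; the peak is the room count.
starts: [0, 1, 4, 7, 11, 14, 14, 15, 15]
ends:   [2, 2, 6, 8, 13, 15, 15, 16, 16]
s0→1 s1→2  — peak 2.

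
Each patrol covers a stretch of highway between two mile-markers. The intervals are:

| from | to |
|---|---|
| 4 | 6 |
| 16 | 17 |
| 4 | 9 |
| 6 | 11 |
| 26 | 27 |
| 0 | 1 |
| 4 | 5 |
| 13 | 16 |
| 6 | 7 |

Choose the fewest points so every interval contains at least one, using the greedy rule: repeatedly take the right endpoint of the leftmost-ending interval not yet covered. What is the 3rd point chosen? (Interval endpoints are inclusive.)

By right end: [0,1]  [4,5]  [4,6]  [6,7]  [4,9]  [6,11]  [13,16]  [16,17]  [26,27]
[0,1] uncovered → point at 1; [4,5] uncovered → point at 5; [6,7] uncovered → point at 7; [13,16] uncovered → point at 16; [26,27] uncovered → point at 27.
Points: 1, 5, 7, 16, 27 (5 total).

7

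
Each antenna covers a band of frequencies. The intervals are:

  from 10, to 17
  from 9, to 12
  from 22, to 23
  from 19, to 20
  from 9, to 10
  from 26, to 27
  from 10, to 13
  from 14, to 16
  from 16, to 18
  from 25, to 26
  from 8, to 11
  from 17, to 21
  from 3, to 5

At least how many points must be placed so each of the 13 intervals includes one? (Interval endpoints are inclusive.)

Process intervals by earliest right end; each time one isn't hit yet, stab at its right endpoint.
By right end: [3,5]  [9,10]  [8,11]  [9,12]  [10,13]  [14,16]  [10,17]  [16,18]  [19,20]  [17,21]  [22,23]  [25,26]  [26,27]
[3,5] uncovered → point at 5; [9,10] uncovered → point at 10; [14,16] uncovered → point at 16; [19,20] uncovered → point at 20; [22,23] uncovered → point at 23; [25,26] uncovered → point at 26.
Points: 5, 10, 16, 20, 23, 26 (6 total).

6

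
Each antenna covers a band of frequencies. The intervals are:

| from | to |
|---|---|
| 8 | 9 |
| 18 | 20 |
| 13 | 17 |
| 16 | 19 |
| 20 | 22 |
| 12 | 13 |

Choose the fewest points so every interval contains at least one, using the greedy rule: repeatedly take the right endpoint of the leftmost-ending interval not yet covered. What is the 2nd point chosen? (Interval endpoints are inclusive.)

13

Process intervals by earliest right end; each time one isn't hit yet, stab at its right endpoint.
Sorted: [8,9] [12,13] [13,17] [16,19] [18,20] [20,22]
{[8,9]} hit by 9; {[12,13],[13,17]} hit by 13; {[16,19],[18,20]} hit by 19; {[20,22]} hit by 22.
Points: 9, 13, 19, 22 (4 total).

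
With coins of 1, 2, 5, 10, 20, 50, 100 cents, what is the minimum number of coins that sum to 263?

6

Use the largest denomination that fits, subtract, and repeat.
263 − 2×100→63 − 1×50→13 − 1×10→3 − 1×2→1 − 1×1→0
Total coins = 2 + 1 + 1 + 1 + 1 = 6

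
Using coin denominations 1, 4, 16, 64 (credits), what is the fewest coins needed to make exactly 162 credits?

Greedy: take as many of the largest coin as possible, then repeat with the remainder.
162 = 2×64 + 2×16 + 2×1
Total coins = 2 + 2 + 2 = 6

6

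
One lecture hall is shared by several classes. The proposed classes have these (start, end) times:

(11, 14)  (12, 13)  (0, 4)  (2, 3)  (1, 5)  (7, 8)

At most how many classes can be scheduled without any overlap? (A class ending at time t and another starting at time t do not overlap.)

3

Order by finish time; keep every interval that doesn't clash with the previous kept one.
Sorted by end: (2,3)  (0,4)  (1,5)  (7,8)  (12,13)  (11,14)
take (2,3); skip (1,5); take (7,8); take (12,13).
Selected 3 classes.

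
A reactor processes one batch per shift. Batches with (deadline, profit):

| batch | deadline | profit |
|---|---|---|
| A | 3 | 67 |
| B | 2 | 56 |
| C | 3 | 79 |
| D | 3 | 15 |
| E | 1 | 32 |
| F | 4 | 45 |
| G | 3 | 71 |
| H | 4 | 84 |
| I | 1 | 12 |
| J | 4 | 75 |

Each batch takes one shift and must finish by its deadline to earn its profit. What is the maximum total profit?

309

By profit: H(d4,84), C(d3,79), J(d4,75), G(d3,71), A(d3,67), B(d2,56), F(d4,45), E(d1,32), D(d3,15), I(d1,12)
H→slot 4; C→slot 3; J→slot 2; G→slot 1; A skipped; B skipped; F skipped; E skipped; D skipped; I skipped.
Profit = 71 + 75 + 79 + 84 = 309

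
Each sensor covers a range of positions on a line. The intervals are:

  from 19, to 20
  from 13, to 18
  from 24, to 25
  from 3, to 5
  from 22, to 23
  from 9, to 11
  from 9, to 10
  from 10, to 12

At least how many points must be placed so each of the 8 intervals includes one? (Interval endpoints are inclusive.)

Sorted: [3,5] [9,10] [9,11] [10,12] [13,18] [19,20] [22,23] [24,25]
{[3,5]} hit by 5; {[9,10],[9,11],[10,12]} hit by 10; {[13,18]} hit by 18; {[19,20]} hit by 20; {[22,23]} hit by 23; {[24,25]} hit by 25.
Points: 5, 10, 18, 20, 23, 25 (6 total).

6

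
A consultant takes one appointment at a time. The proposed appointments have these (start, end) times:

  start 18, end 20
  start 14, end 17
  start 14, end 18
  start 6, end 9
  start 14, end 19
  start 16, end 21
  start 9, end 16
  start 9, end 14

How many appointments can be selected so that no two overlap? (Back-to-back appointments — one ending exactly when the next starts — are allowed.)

4

Greedy by earliest finish: after sorting by end time, pick each interval compatible with the last pick.
Sorted by end: (6,9)  (9,14)  (9,16)  (14,17)  (14,18)  (14,19)  (18,20)  (16,21)
take (6,9); take (9,14); take (14,17); take (18,20).
Selected 4 appointments.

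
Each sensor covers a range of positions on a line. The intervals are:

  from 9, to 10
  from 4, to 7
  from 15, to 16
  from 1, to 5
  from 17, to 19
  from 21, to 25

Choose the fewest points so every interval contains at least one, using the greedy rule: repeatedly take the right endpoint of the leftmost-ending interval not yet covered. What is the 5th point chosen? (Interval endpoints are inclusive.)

By right end: [1,5]  [4,7]  [9,10]  [15,16]  [17,19]  [21,25]
[1,5] uncovered → point at 5; [9,10] uncovered → point at 10; [15,16] uncovered → point at 16; [17,19] uncovered → point at 19; [21,25] uncovered → point at 25.
Points: 5, 10, 16, 19, 25 (5 total).

25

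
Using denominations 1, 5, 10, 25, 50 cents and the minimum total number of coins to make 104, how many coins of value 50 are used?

104 = 2×50 + 4×1
Count of 50: 2

2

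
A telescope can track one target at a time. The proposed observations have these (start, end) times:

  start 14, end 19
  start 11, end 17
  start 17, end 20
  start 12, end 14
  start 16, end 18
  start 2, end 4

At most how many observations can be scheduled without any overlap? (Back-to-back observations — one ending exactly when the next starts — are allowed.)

Sort by end time and greedily take each interval whose start is ≥ the last chosen end.
Sorted by end: (2,4)  (12,14)  (11,17)  (16,18)  (14,19)  (17,20)
take (2,4); take (12,14); take (16,18); skip (14,19).
Selected 3 observations.

3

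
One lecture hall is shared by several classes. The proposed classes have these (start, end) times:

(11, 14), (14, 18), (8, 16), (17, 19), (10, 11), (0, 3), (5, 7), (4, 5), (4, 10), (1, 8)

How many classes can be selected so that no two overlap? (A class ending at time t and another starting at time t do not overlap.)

6

Greedy by earliest finish: after sorting by end time, pick each interval compatible with the last pick.
By end time: (0,3), (4,5), (5,7), (1,8), (4,10), (10,11), (11,14), (8,16), (14,18), (17,19).
Pick (0,3); next start ≥ 3 → (4,5); next start ≥ 5 → (5,7); next start ≥ 7 → (10,11); next start ≥ 11 → (11,14); next start ≥ 14 → (14,18).
Selected 6 classes.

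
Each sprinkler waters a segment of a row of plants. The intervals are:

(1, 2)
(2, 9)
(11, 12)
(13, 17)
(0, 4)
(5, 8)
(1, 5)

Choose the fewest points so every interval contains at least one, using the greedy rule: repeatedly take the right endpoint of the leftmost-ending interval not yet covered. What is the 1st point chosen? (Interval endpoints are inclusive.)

By right end: [1,2]  [0,4]  [1,5]  [5,8]  [2,9]  [11,12]  [13,17]
[1,2] uncovered → point at 2; [5,8] uncovered → point at 8; [11,12] uncovered → point at 12; [13,17] uncovered → point at 17.
Points: 2, 8, 12, 17 (4 total).

2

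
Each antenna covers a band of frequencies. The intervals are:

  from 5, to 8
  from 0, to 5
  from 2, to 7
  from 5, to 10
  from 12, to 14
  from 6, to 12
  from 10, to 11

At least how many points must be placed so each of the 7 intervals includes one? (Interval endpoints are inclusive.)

By right end: [0,5]  [2,7]  [5,8]  [5,10]  [10,11]  [6,12]  [12,14]
[0,5] uncovered → point at 5; [10,11] uncovered → point at 11; [12,14] uncovered → point at 14.
Points: 5, 11, 14 (3 total).

3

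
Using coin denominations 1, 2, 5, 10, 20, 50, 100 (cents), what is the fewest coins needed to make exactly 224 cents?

224 − 2×100→24 − 1×20→4 − 2×2→0
Total coins = 2 + 1 + 2 = 5

5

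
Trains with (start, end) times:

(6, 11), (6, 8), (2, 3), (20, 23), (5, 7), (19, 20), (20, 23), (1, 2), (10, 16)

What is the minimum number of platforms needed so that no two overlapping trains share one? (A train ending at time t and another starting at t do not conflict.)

3

Count concurrent intervals with a sweep; the peak is the room count.
starts: [1, 2, 5, 6, 6, 10, 19, 20, 20]
ends:   [2, 3, 7, 8, 11, 16, 20, 23, 23]
s1→1 e2→0 s2→1 e3→0 s5→1 s6→2 s6→3  — peak 3.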